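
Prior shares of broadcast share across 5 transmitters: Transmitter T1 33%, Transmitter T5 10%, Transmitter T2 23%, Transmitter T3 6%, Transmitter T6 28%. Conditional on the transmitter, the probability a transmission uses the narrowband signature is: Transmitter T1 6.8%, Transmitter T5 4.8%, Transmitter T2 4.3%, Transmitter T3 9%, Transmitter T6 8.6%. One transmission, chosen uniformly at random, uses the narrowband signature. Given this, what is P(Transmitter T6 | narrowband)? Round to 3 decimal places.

0.362

Unnormalized posteriors (prior × likelihood):
  Transmitter T1: 0.33 × 0.068 = 0.02244
  Transmitter T5: 0.1 × 0.048 = 0.0048
  Transmitter T2: 0.23 × 0.043 = 0.00989
  Transmitter T3: 0.06 × 0.09 = 0.0054
  Transmitter T6: 0.28 × 0.086 = 0.02408
Normalizing constant = 0.06661.
P(Transmitter T6 | evidence) = 0.02408 / 0.06661 ≈ 0.362.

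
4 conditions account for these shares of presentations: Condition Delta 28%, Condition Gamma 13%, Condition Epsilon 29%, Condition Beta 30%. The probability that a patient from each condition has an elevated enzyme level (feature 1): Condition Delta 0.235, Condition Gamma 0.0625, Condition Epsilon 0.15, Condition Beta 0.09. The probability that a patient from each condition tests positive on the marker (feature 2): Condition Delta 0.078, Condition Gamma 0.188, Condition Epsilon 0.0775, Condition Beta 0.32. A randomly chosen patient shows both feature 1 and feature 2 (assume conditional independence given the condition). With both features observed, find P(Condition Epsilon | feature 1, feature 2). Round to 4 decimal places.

Prior × likelihood for each hypothesis:
  Condition Delta: 0.28 × 0.235 × 0.078 = 0.0051324
  Condition Gamma: 0.13 × 0.0625 × 0.188 = 0.0015275
  Condition Epsilon: 0.29 × 0.15 × 0.0775 = 0.00337125
  Condition Beta: 0.3 × 0.09 × 0.32 = 0.00864
Normalizing constant = 0.01867115.
P(Condition Epsilon | evidence) = 0.00337125 / 0.01867115 ≈ 0.1806.

0.1806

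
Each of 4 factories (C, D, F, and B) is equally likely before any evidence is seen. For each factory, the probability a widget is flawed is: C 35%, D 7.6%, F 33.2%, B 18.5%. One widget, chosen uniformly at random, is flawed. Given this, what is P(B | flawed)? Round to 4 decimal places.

Since the prior is uniform, the posterior is proportional to the likelihood:
  C: 0.35
  D: 0.076
  F: 0.332
  B: 0.185
Normalizing constant = 0.943.
P(B | evidence) = 0.185 / 0.943 ≈ 0.1962.

0.1962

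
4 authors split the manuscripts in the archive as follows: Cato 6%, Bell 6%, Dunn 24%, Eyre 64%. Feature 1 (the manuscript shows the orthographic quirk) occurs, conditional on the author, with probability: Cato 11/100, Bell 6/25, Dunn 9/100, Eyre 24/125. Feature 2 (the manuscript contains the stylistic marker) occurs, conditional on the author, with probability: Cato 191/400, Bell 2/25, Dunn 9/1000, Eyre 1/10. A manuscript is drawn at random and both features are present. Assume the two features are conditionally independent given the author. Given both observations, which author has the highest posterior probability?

Eyre

Unnormalized posteriors (prior × likelihood):
  Cato: 0.06 × 0.11 × 0.4775 = 0.0031515
  Bell: 0.06 × 0.24 × 0.08 = 0.001152
  Dunn: 0.24 × 0.09 × 0.009 = 0.0001944
  Eyre: 0.64 × 0.192 × 0.1 = 0.012288
Total = 0.0167859.
Largest term belongs to Eyre, so Eyre is most probable.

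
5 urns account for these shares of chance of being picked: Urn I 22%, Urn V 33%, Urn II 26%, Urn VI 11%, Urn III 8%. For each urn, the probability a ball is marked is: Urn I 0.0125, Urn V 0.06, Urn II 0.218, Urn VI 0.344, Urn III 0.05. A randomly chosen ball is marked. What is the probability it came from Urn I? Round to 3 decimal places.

0.023

Unnormalized posteriors (prior × likelihood):
  Urn I: 0.22 × 0.0125 = 0.00275
  Urn V: 0.33 × 0.06 = 0.0198
  Urn II: 0.26 × 0.218 = 0.05668
  Urn VI: 0.11 × 0.344 = 0.03784
  Urn III: 0.08 × 0.05 = 0.004
Normalizing constant = 0.12107.
P(Urn I | evidence) = 0.00275 / 0.12107 ≈ 0.023.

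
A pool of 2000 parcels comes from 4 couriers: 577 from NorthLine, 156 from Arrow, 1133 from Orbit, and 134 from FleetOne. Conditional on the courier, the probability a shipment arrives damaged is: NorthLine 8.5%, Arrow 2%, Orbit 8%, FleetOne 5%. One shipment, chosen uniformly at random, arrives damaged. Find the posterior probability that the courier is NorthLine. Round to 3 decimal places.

Unnormalized posteriors (prior × likelihood):
  NorthLine: 0.2885 × 0.085 = 0.0245225
  Arrow: 0.078 × 0.02 = 0.00156
  Orbit: 0.5665 × 0.08 = 0.04532
  FleetOne: 0.067 × 0.05 = 0.00335
Total = 0.0747525.
P(NorthLine | evidence) = 0.0245225 / 0.0747525 ≈ 0.328.

0.328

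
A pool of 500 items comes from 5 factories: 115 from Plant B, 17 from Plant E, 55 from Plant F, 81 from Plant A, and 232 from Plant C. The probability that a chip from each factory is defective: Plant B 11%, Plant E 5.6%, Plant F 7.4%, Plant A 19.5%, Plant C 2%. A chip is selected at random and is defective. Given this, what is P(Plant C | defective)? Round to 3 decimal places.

By Bayes' rule, posterior ∝ prior × likelihood:
  Plant B: 0.23 × 0.11 = 0.0253
  Plant E: 0.034 × 0.056 = 0.001904
  Plant F: 0.11 × 0.074 = 0.00814
  Plant A: 0.162 × 0.195 = 0.03159
  Plant C: 0.464 × 0.02 = 0.00928
Total = 0.076214.
P(Plant C | evidence) = 0.00928 / 0.076214 ≈ 0.122.

0.122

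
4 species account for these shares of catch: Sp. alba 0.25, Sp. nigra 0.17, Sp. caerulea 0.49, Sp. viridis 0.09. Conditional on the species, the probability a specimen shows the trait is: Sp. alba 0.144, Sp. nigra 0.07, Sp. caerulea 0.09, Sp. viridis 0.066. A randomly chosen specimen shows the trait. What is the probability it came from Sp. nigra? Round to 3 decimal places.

0.122

Unnormalized posteriors (prior × likelihood):
  Sp. alba: 0.25 × 0.144 = 0.036
  Sp. nigra: 0.17 × 0.07 = 0.0119
  Sp. caerulea: 0.49 × 0.09 = 0.0441
  Sp. viridis: 0.09 × 0.066 = 0.00594
Sum = 0.09794.
P(Sp. nigra | evidence) = 0.0119 / 0.09794 ≈ 0.122.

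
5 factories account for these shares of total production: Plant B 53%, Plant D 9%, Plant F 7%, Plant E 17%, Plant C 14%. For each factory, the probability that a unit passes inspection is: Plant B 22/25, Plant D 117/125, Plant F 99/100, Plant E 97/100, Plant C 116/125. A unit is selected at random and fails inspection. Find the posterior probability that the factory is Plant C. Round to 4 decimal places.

Taking complements, P(nonconforming | each) = Plant B 0.12, Plant D 0.064, Plant F 0.01, Plant E 0.03, Plant C 0.072.
By Bayes' rule, posterior ∝ prior × likelihood:
  Plant B: 0.53 × 0.12 = 0.0636
  Plant D: 0.09 × 0.064 = 0.00576
  Plant F: 0.07 × 0.01 = 0.0007
  Plant E: 0.17 × 0.03 = 0.0051
  Plant C: 0.14 × 0.072 = 0.01008
Total = 0.08524.
P(Plant C | evidence) = 0.01008 / 0.08524 ≈ 0.1183.

0.1183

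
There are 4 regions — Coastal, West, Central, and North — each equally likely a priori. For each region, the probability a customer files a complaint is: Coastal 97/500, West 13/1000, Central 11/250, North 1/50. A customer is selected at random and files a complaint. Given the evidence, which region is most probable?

Coastal

With a uniform prior (1/4 each), posterior ∝ likelihood:
  Coastal: 0.194
  West: 0.013
  Central: 0.044
  North: 0.02
Normalizing constant = 0.271.
Largest term belongs to Coastal, so Coastal is most probable.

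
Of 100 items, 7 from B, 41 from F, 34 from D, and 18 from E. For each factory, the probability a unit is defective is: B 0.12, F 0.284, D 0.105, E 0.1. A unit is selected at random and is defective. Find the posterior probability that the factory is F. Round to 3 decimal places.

0.652

By Bayes' rule, posterior ∝ prior × likelihood:
  B: 0.07 × 0.12 = 0.0084
  F: 0.41 × 0.284 = 0.11644
  D: 0.34 × 0.105 = 0.0357
  E: 0.18 × 0.1 = 0.018
Sum = 0.17854.
P(F | evidence) = 0.11644 / 0.17854 ≈ 0.652.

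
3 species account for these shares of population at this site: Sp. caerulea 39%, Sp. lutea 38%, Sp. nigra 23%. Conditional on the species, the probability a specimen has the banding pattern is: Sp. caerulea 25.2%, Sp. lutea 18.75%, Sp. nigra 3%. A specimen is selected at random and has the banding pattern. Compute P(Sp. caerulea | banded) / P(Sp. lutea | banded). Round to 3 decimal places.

Prior × likelihood for each hypothesis:
  Sp. caerulea: 0.39 × 0.252 = 0.09828
  Sp. lutea: 0.38 × 0.1875 = 0.07125
  Sp. nigra: 0.23 × 0.03 = 0.0069
Total = 0.17643.
The ratio is 0.09828 / 0.07125 (the normalizer cancels) = 1.379.

1.379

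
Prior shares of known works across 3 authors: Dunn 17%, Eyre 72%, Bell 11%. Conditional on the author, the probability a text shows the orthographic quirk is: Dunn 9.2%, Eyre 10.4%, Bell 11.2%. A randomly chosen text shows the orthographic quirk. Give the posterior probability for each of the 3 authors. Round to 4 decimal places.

By Bayes' rule, posterior ∝ prior × likelihood:
  Dunn: 0.17 × 0.092 = 0.01564
  Eyre: 0.72 × 0.104 = 0.07488
  Bell: 0.11 × 0.112 = 0.01232
Normalizing constant = 0.10284.
P(Dunn | quirk) = 0.01564/0.10284 ≈ 0.1521
P(Eyre | quirk) = 0.07488/0.10284 ≈ 0.7281
P(Bell | quirk) = 0.01232/0.10284 ≈ 0.1198

Dunn 0.1521, Eyre 0.7281, Bell 0.1198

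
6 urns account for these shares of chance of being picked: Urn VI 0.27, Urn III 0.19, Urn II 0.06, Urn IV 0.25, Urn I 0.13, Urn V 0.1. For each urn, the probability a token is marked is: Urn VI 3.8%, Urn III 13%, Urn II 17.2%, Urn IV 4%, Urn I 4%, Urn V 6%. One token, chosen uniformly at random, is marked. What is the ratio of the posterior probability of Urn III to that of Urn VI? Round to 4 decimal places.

2.4074

Unnormalized posteriors (prior × likelihood):
  Urn VI: 0.27 × 0.038 = 0.01026
  Urn III: 0.19 × 0.13 = 0.0247
  Urn II: 0.06 × 0.172 = 0.01032
  Urn IV: 0.25 × 0.04 = 0.01
  Urn I: 0.13 × 0.04 = 0.0052
  Urn V: 0.1 × 0.06 = 0.006
Normalizing constant = 0.06648.
The ratio is 0.0247 / 0.01026 (the normalizer cancels) = 2.4074.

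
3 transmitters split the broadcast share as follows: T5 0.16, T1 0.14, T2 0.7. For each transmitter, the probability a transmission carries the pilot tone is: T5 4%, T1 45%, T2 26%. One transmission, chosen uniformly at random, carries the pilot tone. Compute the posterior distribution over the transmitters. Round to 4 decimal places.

Compute prior × likelihood for every hypothesis:
  T5: 0.16 × 0.04 = 0.0064
  T1: 0.14 × 0.45 = 0.063
  T2: 0.7 × 0.26 = 0.182
Sum = 0.2514.
P(T5 | pilot) = 0.0064/0.2514 ≈ 0.0255
P(T1 | pilot) = 0.063/0.2514 ≈ 0.2506
P(T2 | pilot) = 0.182/0.2514 ≈ 0.7239
(Check: 0.0255+0.2506+0.7239 = 1.0000.)

T5 0.0255, T1 0.2506, T2 0.7239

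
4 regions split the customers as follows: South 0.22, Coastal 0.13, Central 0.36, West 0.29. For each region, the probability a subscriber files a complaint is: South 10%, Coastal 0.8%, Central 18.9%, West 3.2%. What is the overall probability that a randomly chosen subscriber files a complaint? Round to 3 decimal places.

Unnormalized posteriors (prior × likelihood):
  South: 0.22 × 0.1 = 0.022
  Coastal: 0.13 × 0.008 = 0.00104
  Central: 0.36 × 0.189 = 0.06804
  West: 0.29 × 0.032 = 0.00928
P(complaint) = 0.022 + 0.00104 + 0.06804 + 0.00928 = 0.10036 → 0.100.

0.100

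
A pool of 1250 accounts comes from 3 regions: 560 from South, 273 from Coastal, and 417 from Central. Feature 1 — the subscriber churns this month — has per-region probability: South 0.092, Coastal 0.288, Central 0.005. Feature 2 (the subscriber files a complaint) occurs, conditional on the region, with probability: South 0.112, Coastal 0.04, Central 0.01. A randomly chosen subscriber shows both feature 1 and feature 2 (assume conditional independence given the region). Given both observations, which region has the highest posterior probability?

South

Unnormalized posteriors (prior × likelihood):
  South: 0.448 × 0.092 × 0.112 = 0.004616192
  Coastal: 0.2184 × 0.288 × 0.04 = 0.002515968
  Central: 0.3336 × 0.005 × 0.01 = 0.00001668
Sum = 0.00714884.
Largest term belongs to South, so South is most probable.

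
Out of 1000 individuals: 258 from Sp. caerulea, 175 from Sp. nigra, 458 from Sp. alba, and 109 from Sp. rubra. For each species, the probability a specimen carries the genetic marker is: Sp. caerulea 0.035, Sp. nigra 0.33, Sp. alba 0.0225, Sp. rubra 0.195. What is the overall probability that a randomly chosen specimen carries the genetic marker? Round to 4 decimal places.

0.0983

Unnormalized posteriors (prior × likelihood):
  Sp. caerulea: 0.258 × 0.035 = 0.00903
  Sp. nigra: 0.175 × 0.33 = 0.05775
  Sp. alba: 0.458 × 0.0225 = 0.010305
  Sp. rubra: 0.109 × 0.195 = 0.021255
P(marker) = 0.00903 + 0.05775 + 0.010305 + 0.021255 = 0.09834 → 0.0983.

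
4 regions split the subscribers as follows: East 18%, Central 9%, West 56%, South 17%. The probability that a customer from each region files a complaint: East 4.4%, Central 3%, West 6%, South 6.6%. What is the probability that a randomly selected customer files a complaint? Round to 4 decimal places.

0.0554

By Bayes' rule, posterior ∝ prior × likelihood:
  East: 0.18 × 0.044 = 0.00792
  Central: 0.09 × 0.03 = 0.0027
  West: 0.56 × 0.06 = 0.0336
  South: 0.17 × 0.066 = 0.01122
P(complaint) = 0.00792 + 0.0027 + 0.0336 + 0.01122 = 0.05544 → 0.0554.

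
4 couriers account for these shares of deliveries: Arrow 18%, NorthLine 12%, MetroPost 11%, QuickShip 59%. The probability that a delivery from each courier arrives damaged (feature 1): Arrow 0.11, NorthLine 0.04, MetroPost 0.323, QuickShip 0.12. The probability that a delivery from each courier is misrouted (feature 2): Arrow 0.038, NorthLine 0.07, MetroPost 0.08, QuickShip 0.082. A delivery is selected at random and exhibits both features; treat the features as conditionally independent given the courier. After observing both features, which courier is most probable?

By Bayes' rule, posterior ∝ prior × likelihood:
  Arrow: 0.18 × 0.11 × 0.038 = 0.0007524
  NorthLine: 0.12 × 0.04 × 0.07 = 0.000336
  MetroPost: 0.11 × 0.323 × 0.08 = 0.0028424
  QuickShip: 0.59 × 0.12 × 0.082 = 0.0058056
Normalizing constant = 0.0097364.
Largest term belongs to QuickShip, so QuickShip is most probable.

QuickShip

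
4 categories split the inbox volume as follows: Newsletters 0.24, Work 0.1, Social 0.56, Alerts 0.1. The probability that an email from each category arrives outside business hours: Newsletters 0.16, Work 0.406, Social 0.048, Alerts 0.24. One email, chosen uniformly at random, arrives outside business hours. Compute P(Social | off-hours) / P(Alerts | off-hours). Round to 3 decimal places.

By Bayes' rule, posterior ∝ prior × likelihood:
  Newsletters: 0.24 × 0.16 = 0.0384
  Work: 0.1 × 0.406 = 0.0406
  Social: 0.56 × 0.048 = 0.02688
  Alerts: 0.1 × 0.24 = 0.024
Total = 0.12988.
The ratio is 0.02688 / 0.024 (the normalizer cancels) = 1.120.

1.120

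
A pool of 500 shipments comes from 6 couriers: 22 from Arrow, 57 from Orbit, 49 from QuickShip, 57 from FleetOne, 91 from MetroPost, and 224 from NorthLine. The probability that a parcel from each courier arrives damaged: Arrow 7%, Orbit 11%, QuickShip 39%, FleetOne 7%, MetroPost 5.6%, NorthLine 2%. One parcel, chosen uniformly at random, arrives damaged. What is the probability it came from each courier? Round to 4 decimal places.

Unnormalized posteriors (prior × likelihood):
  Arrow: 0.044 × 0.07 = 0.00308
  Orbit: 0.114 × 0.11 = 0.01254
  QuickShip: 0.098 × 0.39 = 0.03822
  FleetOne: 0.114 × 0.07 = 0.00798
  MetroPost: 0.182 × 0.056 = 0.010192
  NorthLine: 0.448 × 0.02 = 0.00896
Sum = 0.080972.
P(Arrow | damaged) = 0.00308/0.080972 ≈ 0.0380
P(Orbit | damaged) = 0.01254/0.080972 ≈ 0.1549
P(QuickShip | damaged) = 0.03822/0.080972 ≈ 0.4720
P(FleetOne | damaged) = 0.00798/0.080972 ≈ 0.0986
P(MetroPost | damaged) = 0.010192/0.080972 ≈ 0.1259
P(NorthLine | damaged) = 0.00896/0.080972 ≈ 0.1107

Arrow 0.0380, Orbit 0.1549, QuickShip 0.4720, FleetOne 0.0986, MetroPost 0.1259, NorthLine 0.1107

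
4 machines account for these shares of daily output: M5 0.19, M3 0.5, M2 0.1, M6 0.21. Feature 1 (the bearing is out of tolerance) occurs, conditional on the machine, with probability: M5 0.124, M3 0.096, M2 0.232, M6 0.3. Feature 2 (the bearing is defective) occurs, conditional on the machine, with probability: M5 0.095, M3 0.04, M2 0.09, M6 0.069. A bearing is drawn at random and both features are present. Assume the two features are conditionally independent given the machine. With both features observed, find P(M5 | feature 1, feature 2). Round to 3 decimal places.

0.211

Unnormalized posteriors (prior × likelihood):
  M5: 0.19 × 0.124 × 0.095 = 0.0022382
  M3: 0.5 × 0.096 × 0.04 = 0.00192
  M2: 0.1 × 0.232 × 0.09 = 0.002088
  M6: 0.21 × 0.3 × 0.069 = 0.004347
Sum = 0.0105932.
P(M5 | evidence) = 0.0022382 / 0.0105932 ≈ 0.211.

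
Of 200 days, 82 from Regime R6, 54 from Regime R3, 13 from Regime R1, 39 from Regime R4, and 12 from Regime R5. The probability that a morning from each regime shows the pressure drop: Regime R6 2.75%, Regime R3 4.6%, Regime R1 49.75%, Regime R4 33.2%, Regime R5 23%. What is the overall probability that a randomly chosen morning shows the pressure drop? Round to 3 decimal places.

0.135

Compute prior × likelihood for every hypothesis:
  Regime R6: 0.41 × 0.0275 = 0.011275
  Regime R3: 0.27 × 0.046 = 0.01242
  Regime R1: 0.065 × 0.4975 = 0.0323375
  Regime R4: 0.195 × 0.332 = 0.06474
  Regime R5: 0.06 × 0.23 = 0.0138
P(drop) = 0.011275 + 0.01242 + 0.0323375 + 0.06474 + 0.0138 = 0.1345725 → 0.135.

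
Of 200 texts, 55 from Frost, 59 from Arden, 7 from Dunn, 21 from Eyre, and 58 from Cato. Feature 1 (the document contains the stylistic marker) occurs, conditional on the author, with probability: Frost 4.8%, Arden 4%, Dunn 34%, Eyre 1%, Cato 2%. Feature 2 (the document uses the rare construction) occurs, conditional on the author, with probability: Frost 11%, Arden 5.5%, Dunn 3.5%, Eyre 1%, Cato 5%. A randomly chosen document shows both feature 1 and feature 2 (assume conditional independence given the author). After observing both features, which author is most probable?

Frost

Unnormalized posteriors (prior × likelihood):
  Frost: 0.275 × 0.048 × 0.11 = 0.001452
  Arden: 0.295 × 0.04 × 0.055 = 0.000649
  Dunn: 0.035 × 0.34 × 0.035 = 0.0004165
  Eyre: 0.105 × 0.01 × 0.01 = 0.0000105
  Cato: 0.29 × 0.02 × 0.05 = 0.00029
Total = 0.002818.
Largest term belongs to Frost, so Frost is most probable.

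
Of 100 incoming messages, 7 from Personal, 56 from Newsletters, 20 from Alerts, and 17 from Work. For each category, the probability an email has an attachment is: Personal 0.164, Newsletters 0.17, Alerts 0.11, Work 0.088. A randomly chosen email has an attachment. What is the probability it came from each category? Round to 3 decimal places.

Prior × likelihood for each hypothesis:
  Personal: 0.07 × 0.164 = 0.01148
  Newsletters: 0.56 × 0.17 = 0.0952
  Alerts: 0.2 × 0.11 = 0.022
  Work: 0.17 × 0.088 = 0.01496
Sum = 0.14364.
P(Personal | attachment) = 0.01148/0.14364 ≈ 0.080
P(Newsletters | attachment) = 0.0952/0.14364 ≈ 0.663
P(Alerts | attachment) = 0.022/0.14364 ≈ 0.153
P(Work | attachment) = 0.01496/0.14364 ≈ 0.104
(Check: 0.080+0.663+0.153+0.104 = 1.000.)

Personal 0.080, Newsletters 0.663, Alerts 0.153, Work 0.104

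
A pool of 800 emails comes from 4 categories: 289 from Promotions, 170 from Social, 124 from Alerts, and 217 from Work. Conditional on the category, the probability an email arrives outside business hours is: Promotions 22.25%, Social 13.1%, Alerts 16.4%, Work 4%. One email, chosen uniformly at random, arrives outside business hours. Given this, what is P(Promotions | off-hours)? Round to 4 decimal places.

0.5563

By Bayes' rule, posterior ∝ prior × likelihood:
  Promotions: 0.36125 × 0.2225 = 0.080378125
  Social: 0.2125 × 0.131 = 0.0278375
  Alerts: 0.155 × 0.164 = 0.02542
  Work: 0.27125 × 0.04 = 0.01085
Normalizing constant = 0.144485625.
P(Promotions | evidence) = 0.080378125 / 0.144485625 ≈ 0.5563.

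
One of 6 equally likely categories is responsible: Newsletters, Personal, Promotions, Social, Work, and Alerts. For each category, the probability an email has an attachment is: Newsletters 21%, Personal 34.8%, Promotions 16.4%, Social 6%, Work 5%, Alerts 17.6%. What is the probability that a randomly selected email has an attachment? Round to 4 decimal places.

With a uniform prior (1/6 each), posterior ∝ likelihood:
  Newsletters: 0.21
  Personal: 0.348
  Promotions: 0.164
  Social: 0.06
  Work: 0.05
  Alerts: 0.176
P(attachment) = (1/6) × (0.21 + 0.348 + 0.164 + 0.06 + 0.05 + 0.176) = 1.008/6 ≈ 0.1680.

0.1680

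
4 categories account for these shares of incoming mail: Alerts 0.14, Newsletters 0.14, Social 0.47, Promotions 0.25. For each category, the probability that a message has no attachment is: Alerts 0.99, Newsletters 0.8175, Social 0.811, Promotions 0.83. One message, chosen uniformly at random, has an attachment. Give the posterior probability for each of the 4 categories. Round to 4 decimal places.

Alerts 0.0088, Newsletters 0.1614, Social 0.5612, Promotions 0.2685

Taking complements, P(attachment | each) = Alerts 0.01, Newsletters 0.1825, Social 0.189, Promotions 0.17.
Compute prior × likelihood for every hypothesis:
  Alerts: 0.14 × 0.01 = 0.0014
  Newsletters: 0.14 × 0.1825 = 0.02555
  Social: 0.47 × 0.189 = 0.08883
  Promotions: 0.25 × 0.17 = 0.0425
Normalizing constant = 0.15828.
P(Alerts | attachment) = 0.0014/0.15828 ≈ 0.0088
P(Newsletters | attachment) = 0.02555/0.15828 ≈ 0.1614
P(Social | attachment) = 0.08883/0.15828 ≈ 0.5612
P(Promotions | attachment) = 0.0425/0.15828 ≈ 0.2685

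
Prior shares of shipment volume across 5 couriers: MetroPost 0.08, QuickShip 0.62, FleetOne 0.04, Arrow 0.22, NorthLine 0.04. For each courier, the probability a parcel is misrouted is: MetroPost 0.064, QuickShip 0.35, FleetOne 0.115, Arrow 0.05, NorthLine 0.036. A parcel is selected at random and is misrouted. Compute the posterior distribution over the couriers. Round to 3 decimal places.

By Bayes' rule, posterior ∝ prior × likelihood:
  MetroPost: 0.08 × 0.064 = 0.00512
  QuickShip: 0.62 × 0.35 = 0.217
  FleetOne: 0.04 × 0.115 = 0.0046
  Arrow: 0.22 × 0.05 = 0.011
  NorthLine: 0.04 × 0.036 = 0.00144
Total = 0.23916.
P(MetroPost | misrouted) = 0.00512/0.23916 ≈ 0.021
P(QuickShip | misrouted) = 0.217/0.23916 ≈ 0.907
P(FleetOne | misrouted) = 0.0046/0.23916 ≈ 0.019
P(Arrow | misrouted) = 0.011/0.23916 ≈ 0.046
P(NorthLine | misrouted) = 0.00144/0.23916 ≈ 0.006

MetroPost 0.021, QuickShip 0.907, FleetOne 0.019, Arrow 0.046, NorthLine 0.006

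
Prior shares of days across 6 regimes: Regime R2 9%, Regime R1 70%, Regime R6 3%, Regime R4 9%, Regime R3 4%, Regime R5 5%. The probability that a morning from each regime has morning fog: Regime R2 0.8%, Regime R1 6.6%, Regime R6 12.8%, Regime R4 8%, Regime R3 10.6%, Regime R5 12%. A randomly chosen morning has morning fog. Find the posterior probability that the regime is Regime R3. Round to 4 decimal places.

Compute prior × likelihood for every hypothesis:
  Regime R2: 0.09 × 0.008 = 0.00072
  Regime R1: 0.7 × 0.066 = 0.0462
  Regime R6: 0.03 × 0.128 = 0.00384
  Regime R4: 0.09 × 0.08 = 0.0072
  Regime R3: 0.04 × 0.106 = 0.00424
  Regime R5: 0.05 × 0.12 = 0.006
Normalizing constant = 0.0682.
P(Regime R3 | evidence) = 0.00424 / 0.0682 ≈ 0.0622.

0.0622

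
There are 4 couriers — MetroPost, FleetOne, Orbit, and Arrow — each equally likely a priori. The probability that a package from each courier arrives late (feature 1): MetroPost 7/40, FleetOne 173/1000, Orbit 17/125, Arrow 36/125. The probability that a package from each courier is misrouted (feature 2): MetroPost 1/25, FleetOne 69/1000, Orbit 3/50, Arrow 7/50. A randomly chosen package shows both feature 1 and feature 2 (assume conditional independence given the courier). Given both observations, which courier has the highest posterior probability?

With a uniform prior (1/4 each), posterior ∝ likelihood:
  MetroPost: 0.175 × 0.04 = 0.007
  FleetOne: 0.173 × 0.069 = 0.011937
  Orbit: 0.136 × 0.06 = 0.00816
  Arrow: 0.288 × 0.14 = 0.04032
Total = 0.067417.
Largest term belongs to Arrow, so Arrow is most probable.

Arrow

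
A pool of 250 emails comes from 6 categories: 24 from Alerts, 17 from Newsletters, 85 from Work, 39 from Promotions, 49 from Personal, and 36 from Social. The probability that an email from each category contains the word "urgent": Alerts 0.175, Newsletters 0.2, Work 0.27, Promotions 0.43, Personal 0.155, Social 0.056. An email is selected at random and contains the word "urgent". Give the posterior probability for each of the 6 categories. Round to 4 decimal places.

Prior × likelihood for each hypothesis:
  Alerts: 0.096 × 0.175 = 0.0168
  Newsletters: 0.068 × 0.2 = 0.0136
  Work: 0.34 × 0.27 = 0.0918
  Promotions: 0.156 × 0.43 = 0.06708
  Personal: 0.196 × 0.155 = 0.03038
  Social: 0.144 × 0.056 = 0.008064
Normalizing constant = 0.227724.
P(Alerts | urgent-flag) = 0.0168/0.227724 ≈ 0.0738
P(Newsletters | urgent-flag) = 0.0136/0.227724 ≈ 0.0597
P(Work | urgent-flag) = 0.0918/0.227724 ≈ 0.4031
P(Promotions | urgent-flag) = 0.06708/0.227724 ≈ 0.2946
P(Personal | urgent-flag) = 0.03038/0.227724 ≈ 0.1334
P(Social | urgent-flag) = 0.008064/0.227724 ≈ 0.0354
(Check: 0.0738+0.0597+0.4031+0.2946+0.1334+0.0354 = 1.0000.)

Alerts 0.0738, Newsletters 0.0597, Work 0.4031, Promotions 0.2946, Personal 0.1334, Social 0.0354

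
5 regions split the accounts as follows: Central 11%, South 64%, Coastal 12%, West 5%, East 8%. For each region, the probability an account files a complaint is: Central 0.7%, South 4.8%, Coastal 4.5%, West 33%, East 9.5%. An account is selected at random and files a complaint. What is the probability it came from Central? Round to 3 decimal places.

Unnormalized posteriors (prior × likelihood):
  Central: 0.11 × 0.007 = 0.00077
  South: 0.64 × 0.048 = 0.03072
  Coastal: 0.12 × 0.045 = 0.0054
  West: 0.05 × 0.33 = 0.0165
  East: 0.08 × 0.095 = 0.0076
Normalizing constant = 0.06099.
P(Central | evidence) = 0.00077 / 0.06099 ≈ 0.013.

0.013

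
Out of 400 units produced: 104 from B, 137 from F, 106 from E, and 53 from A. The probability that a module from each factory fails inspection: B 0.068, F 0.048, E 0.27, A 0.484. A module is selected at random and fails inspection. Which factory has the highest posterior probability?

By Bayes' rule, posterior ∝ prior × likelihood:
  B: 0.26 × 0.068 = 0.01768
  F: 0.3425 × 0.048 = 0.01644
  E: 0.265 × 0.27 = 0.07155
  A: 0.1325 × 0.484 = 0.06413
Sum = 0.1698.
Largest term belongs to E, so E is most probable.

E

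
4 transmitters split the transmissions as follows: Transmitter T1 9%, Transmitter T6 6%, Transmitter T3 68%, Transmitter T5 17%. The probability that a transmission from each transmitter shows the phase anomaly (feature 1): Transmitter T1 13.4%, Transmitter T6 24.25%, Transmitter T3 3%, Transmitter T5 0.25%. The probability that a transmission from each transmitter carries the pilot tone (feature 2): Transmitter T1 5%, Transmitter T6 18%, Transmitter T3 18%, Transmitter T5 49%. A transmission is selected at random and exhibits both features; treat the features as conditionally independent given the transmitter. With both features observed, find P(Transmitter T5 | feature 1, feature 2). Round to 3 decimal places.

Prior × likelihood for each hypothesis:
  Transmitter T1: 0.09 × 0.134 × 0.05 = 0.000603
  Transmitter T6: 0.06 × 0.2425 × 0.18 = 0.002619
  Transmitter T3: 0.68 × 0.03 × 0.18 = 0.003672
  Transmitter T5: 0.17 × 0.0025 × 0.49 = 0.00020825
Sum = 0.00710225.
P(Transmitter T5 | evidence) = 0.00020825 / 0.00710225 ≈ 0.029.

0.029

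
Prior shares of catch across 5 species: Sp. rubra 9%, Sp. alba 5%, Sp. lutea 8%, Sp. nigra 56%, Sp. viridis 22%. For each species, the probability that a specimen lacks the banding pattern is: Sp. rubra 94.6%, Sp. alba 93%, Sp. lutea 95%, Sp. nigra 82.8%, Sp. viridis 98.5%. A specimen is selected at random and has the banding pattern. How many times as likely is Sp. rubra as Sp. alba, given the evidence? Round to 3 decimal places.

1.389

Taking complements, P(banded | each) = Sp. rubra 0.054, Sp. alba 0.07, Sp. lutea 0.05, Sp. nigra 0.172, Sp. viridis 0.015.
Prior × likelihood for each hypothesis:
  Sp. rubra: 0.09 × 0.054 = 0.00486
  Sp. alba: 0.05 × 0.07 = 0.0035
  Sp. lutea: 0.08 × 0.05 = 0.004
  Sp. nigra: 0.56 × 0.172 = 0.09632
  Sp. viridis: 0.22 × 0.015 = 0.0033
Total = 0.11198.
The ratio is 0.00486 / 0.0035 (the normalizer cancels) = 1.389.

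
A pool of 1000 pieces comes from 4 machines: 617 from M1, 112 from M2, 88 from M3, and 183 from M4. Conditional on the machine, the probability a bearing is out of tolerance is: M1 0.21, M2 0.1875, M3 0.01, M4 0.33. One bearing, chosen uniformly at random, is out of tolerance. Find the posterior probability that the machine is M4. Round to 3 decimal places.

Compute prior × likelihood for every hypothesis:
  M1: 0.617 × 0.21 = 0.12957
  M2: 0.112 × 0.1875 = 0.021
  M3: 0.088 × 0.01 = 0.00088
  M4: 0.183 × 0.33 = 0.06039
Normalizing constant = 0.21184.
P(M4 | evidence) = 0.06039 / 0.21184 ≈ 0.285.

0.285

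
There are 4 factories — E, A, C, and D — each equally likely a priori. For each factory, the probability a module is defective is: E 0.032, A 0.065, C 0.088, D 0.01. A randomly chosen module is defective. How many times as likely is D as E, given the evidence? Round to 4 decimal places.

Since the prior is uniform, the posterior is proportional to the likelihood:
  E: 0.032
  A: 0.065
  C: 0.088
  D: 0.01
Total = 0.195.
The ratio is 0.01 / 0.032 (the normalizer cancels) = 0.3125.

0.3125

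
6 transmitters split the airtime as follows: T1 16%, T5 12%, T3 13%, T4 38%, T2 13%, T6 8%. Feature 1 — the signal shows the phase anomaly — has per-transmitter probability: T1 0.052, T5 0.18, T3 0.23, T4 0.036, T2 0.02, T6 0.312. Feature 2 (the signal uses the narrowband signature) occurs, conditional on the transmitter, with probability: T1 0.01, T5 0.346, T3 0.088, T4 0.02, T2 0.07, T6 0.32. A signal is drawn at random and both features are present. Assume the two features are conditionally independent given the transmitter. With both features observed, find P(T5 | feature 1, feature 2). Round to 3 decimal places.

Unnormalized posteriors (prior × likelihood):
  T1: 0.16 × 0.052 × 0.01 = 0.0000832
  T5: 0.12 × 0.18 × 0.346 = 0.0074736
  T3: 0.13 × 0.23 × 0.088 = 0.0026312
  T4: 0.38 × 0.036 × 0.02 = 0.0002736
  T2: 0.13 × 0.02 × 0.07 = 0.000182
  T6: 0.08 × 0.312 × 0.32 = 0.0079872
Total = 0.0186308.
P(T5 | evidence) = 0.0074736 / 0.0186308 ≈ 0.401.

0.401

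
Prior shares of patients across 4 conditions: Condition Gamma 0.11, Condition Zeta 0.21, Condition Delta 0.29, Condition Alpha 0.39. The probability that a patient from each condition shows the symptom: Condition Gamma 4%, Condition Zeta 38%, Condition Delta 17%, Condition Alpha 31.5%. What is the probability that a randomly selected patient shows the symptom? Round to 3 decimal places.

0.256

By Bayes' rule, posterior ∝ prior × likelihood:
  Condition Gamma: 0.11 × 0.04 = 0.0044
  Condition Zeta: 0.21 × 0.38 = 0.0798
  Condition Delta: 0.29 × 0.17 = 0.0493
  Condition Alpha: 0.39 × 0.315 = 0.12285
P(symptomatic) = 0.0044 + 0.0798 + 0.0493 + 0.12285 = 0.25635 → 0.256.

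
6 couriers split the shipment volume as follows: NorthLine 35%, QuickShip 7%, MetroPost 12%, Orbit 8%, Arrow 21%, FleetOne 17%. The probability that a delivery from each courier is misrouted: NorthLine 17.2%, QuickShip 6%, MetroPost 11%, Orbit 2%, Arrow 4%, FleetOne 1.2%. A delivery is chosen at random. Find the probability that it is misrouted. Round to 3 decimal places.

Unnormalized posteriors (prior × likelihood):
  NorthLine: 0.35 × 0.172 = 0.0602
  QuickShip: 0.07 × 0.06 = 0.0042
  MetroPost: 0.12 × 0.11 = 0.0132
  Orbit: 0.08 × 0.02 = 0.0016
  Arrow: 0.21 × 0.04 = 0.0084
  FleetOne: 0.17 × 0.012 = 0.00204
P(misrouted) = 0.0602 + 0.0042 + 0.0132 + 0.0016 + 0.0084 + 0.00204 = 0.08964 → 0.090.

0.090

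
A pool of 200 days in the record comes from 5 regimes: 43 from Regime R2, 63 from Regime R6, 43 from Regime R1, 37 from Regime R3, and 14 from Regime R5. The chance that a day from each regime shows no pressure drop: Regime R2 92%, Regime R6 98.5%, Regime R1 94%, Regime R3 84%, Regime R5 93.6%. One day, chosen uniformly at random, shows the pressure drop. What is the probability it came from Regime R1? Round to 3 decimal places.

0.187

Taking complements, P(drop | each) = Regime R2 0.08, Regime R6 0.015, Regime R1 0.06, Regime R3 0.16, Regime R5 0.064.
By Bayes' rule, posterior ∝ prior × likelihood:
  Regime R2: 0.215 × 0.08 = 0.0172
  Regime R6: 0.315 × 0.015 = 0.004725
  Regime R1: 0.215 × 0.06 = 0.0129
  Regime R3: 0.185 × 0.16 = 0.0296
  Regime R5: 0.07 × 0.064 = 0.00448
Normalizing constant = 0.068905.
P(Regime R1 | evidence) = 0.0129 / 0.068905 ≈ 0.187.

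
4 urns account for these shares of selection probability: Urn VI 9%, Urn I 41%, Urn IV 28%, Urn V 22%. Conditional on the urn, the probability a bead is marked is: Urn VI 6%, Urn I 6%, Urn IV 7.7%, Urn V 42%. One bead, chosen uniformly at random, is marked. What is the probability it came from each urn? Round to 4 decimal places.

Compute prior × likelihood for every hypothesis:
  Urn VI: 0.09 × 0.06 = 0.0054
  Urn I: 0.41 × 0.06 = 0.0246
  Urn IV: 0.28 × 0.077 = 0.02156
  Urn V: 0.22 × 0.42 = 0.0924
Total = 0.14396.
P(Urn VI | marked) = 0.0054/0.14396 ≈ 0.0375
P(Urn I | marked) = 0.0246/0.14396 ≈ 0.1709
P(Urn IV | marked) = 0.02156/0.14396 ≈ 0.1498
P(Urn V | marked) = 0.0924/0.14396 ≈ 0.6418
(Check: 0.0375+0.1709+0.1498+0.6418 = 1.0000.)

Urn VI 0.0375, Urn I 0.1709, Urn IV 0.1498, Urn V 0.6418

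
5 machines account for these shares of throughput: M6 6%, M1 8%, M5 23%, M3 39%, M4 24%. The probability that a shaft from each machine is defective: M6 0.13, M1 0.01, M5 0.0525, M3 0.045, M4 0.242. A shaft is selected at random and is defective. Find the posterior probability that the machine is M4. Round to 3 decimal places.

0.603

Prior × likelihood for each hypothesis:
  M6: 0.06 × 0.13 = 0.0078
  M1: 0.08 × 0.01 = 0.0008
  M5: 0.23 × 0.0525 = 0.012075
  M3: 0.39 × 0.045 = 0.01755
  M4: 0.24 × 0.242 = 0.05808
Total = 0.096305.
P(M4 | evidence) = 0.05808 / 0.096305 ≈ 0.603.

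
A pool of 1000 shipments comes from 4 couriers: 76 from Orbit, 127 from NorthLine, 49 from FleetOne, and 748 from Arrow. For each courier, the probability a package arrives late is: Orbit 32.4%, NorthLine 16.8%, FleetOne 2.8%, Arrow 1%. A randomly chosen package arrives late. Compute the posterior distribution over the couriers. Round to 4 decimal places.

Orbit 0.4492, NorthLine 0.3893, FleetOne 0.0250, Arrow 0.1365

By Bayes' rule, posterior ∝ prior × likelihood:
  Orbit: 0.076 × 0.324 = 0.024624
  NorthLine: 0.127 × 0.168 = 0.021336
  FleetOne: 0.049 × 0.028 = 0.001372
  Arrow: 0.748 × 0.01 = 0.00748
Total = 0.054812.
P(Orbit | late) = 0.024624/0.054812 ≈ 0.4492
P(NorthLine | late) = 0.021336/0.054812 ≈ 0.3893
P(FleetOne | late) = 0.001372/0.054812 ≈ 0.0250
P(Arrow | late) = 0.00748/0.054812 ≈ 0.1365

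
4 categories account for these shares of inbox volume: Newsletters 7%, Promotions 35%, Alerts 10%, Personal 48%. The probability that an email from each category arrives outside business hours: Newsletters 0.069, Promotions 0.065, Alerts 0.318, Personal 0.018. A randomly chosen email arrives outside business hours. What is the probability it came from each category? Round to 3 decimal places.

Newsletters 0.071, Promotions 0.334, Alerts 0.468, Personal 0.127

By Bayes' rule, posterior ∝ prior × likelihood:
  Newsletters: 0.07 × 0.069 = 0.00483
  Promotions: 0.35 × 0.065 = 0.02275
  Alerts: 0.1 × 0.318 = 0.0318
  Personal: 0.48 × 0.018 = 0.00864
Sum = 0.06802.
P(Newsletters | off-hours) = 0.00483/0.06802 ≈ 0.071
P(Promotions | off-hours) = 0.02275/0.06802 ≈ 0.334
P(Alerts | off-hours) = 0.0318/0.06802 ≈ 0.468
P(Personal | off-hours) = 0.00864/0.06802 ≈ 0.127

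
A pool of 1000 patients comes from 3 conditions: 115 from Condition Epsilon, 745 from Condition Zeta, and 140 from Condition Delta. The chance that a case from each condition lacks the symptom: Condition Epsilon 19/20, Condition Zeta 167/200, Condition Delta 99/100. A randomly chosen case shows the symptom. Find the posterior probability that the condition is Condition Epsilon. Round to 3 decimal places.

0.044

Taking complements, P(symptomatic | each) = Condition Epsilon 0.05, Condition Zeta 0.165, Condition Delta 0.01.
By Bayes' rule, posterior ∝ prior × likelihood:
  Condition Epsilon: 0.115 × 0.05 = 0.00575
  Condition Zeta: 0.745 × 0.165 = 0.122925
  Condition Delta: 0.14 × 0.01 = 0.0014
Sum = 0.130075.
P(Condition Epsilon | evidence) = 0.00575 / 0.130075 ≈ 0.044.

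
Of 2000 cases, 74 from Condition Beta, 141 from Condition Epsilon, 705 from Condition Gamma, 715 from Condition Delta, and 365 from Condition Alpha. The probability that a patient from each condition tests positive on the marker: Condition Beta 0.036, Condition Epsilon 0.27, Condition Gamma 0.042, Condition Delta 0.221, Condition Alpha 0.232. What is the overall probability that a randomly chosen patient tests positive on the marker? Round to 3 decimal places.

By Bayes' rule, posterior ∝ prior × likelihood:
  Condition Beta: 0.037 × 0.036 = 0.001332
  Condition Epsilon: 0.0705 × 0.27 = 0.019035
  Condition Gamma: 0.3525 × 0.042 = 0.014805
  Condition Delta: 0.3575 × 0.221 = 0.0790075
  Condition Alpha: 0.1825 × 0.232 = 0.04234
P(marker-positive) = 0.001332 + 0.019035 + 0.014805 + 0.0790075 + 0.04234 = 0.1565195 → 0.157.

0.157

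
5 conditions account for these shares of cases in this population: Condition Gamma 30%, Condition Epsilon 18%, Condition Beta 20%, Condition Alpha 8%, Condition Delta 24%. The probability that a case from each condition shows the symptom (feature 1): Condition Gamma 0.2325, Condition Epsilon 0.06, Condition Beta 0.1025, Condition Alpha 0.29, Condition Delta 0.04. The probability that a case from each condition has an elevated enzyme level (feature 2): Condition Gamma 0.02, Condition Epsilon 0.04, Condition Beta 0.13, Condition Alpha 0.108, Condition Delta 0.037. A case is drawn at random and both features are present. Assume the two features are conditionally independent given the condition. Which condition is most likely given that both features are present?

By Bayes' rule, posterior ∝ prior × likelihood:
  Condition Gamma: 0.3 × 0.2325 × 0.02 = 0.001395
  Condition Epsilon: 0.18 × 0.06 × 0.04 = 0.000432
  Condition Beta: 0.2 × 0.1025 × 0.13 = 0.002665
  Condition Alpha: 0.08 × 0.29 × 0.108 = 0.0025056
  Condition Delta: 0.24 × 0.04 × 0.037 = 0.0003552
Total = 0.0073528.
Largest term belongs to Condition Beta, so Condition Beta is most probable.

Condition Beta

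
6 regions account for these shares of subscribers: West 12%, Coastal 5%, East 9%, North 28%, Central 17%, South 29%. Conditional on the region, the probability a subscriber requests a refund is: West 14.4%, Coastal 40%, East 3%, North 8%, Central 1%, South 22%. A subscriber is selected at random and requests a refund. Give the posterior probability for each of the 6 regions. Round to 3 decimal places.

Compute prior × likelihood for every hypothesis:
  West: 0.12 × 0.144 = 0.01728
  Coastal: 0.05 × 0.4 = 0.02
  East: 0.09 × 0.03 = 0.0027
  North: 0.28 × 0.08 = 0.0224
  Central: 0.17 × 0.01 = 0.0017
  South: 0.29 × 0.22 = 0.0638
Sum = 0.12788.
P(West | refund) = 0.01728/0.12788 ≈ 0.135
P(Coastal | refund) = 0.02/0.12788 ≈ 0.156
P(East | refund) = 0.0027/0.12788 ≈ 0.021
P(North | refund) = 0.0224/0.12788 ≈ 0.175
P(Central | refund) = 0.0017/0.12788 ≈ 0.013
P(South | refund) = 0.0638/0.12788 ≈ 0.499
(Check: 0.135+0.156+0.021+0.175+0.013+0.499 = 0.999.)

West 0.135, Coastal 0.156, East 0.021, North 0.175, Central 0.013, South 0.499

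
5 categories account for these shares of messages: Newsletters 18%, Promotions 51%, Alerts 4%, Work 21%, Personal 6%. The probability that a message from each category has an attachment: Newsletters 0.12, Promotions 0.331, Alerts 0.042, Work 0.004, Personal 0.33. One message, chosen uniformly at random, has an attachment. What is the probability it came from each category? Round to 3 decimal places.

Prior × likelihood for each hypothesis:
  Newsletters: 0.18 × 0.12 = 0.0216
  Promotions: 0.51 × 0.331 = 0.16881
  Alerts: 0.04 × 0.042 = 0.00168
  Work: 0.21 × 0.004 = 0.00084
  Personal: 0.06 × 0.33 = 0.0198
Total = 0.21273.
P(Newsletters | attachment) = 0.0216/0.21273 ≈ 0.102
P(Promotions | attachment) = 0.16881/0.21273 ≈ 0.794
P(Alerts | attachment) = 0.00168/0.21273 ≈ 0.008
P(Work | attachment) = 0.00084/0.21273 ≈ 0.004
P(Personal | attachment) = 0.0198/0.21273 ≈ 0.093

Newsletters 0.102, Promotions 0.794, Alerts 0.008, Work 0.004, Personal 0.093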